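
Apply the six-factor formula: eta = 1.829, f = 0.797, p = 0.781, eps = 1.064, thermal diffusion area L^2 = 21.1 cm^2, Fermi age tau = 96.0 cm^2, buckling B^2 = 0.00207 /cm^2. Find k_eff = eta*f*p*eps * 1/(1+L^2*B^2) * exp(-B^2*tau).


k_inf = eta*f*p*eps = 1.829*0.797*0.781*1.064 = 1.211336
P_TNL = 1/(1 + L^2*B^2) = 1/(1 + 21.1*0.00207) = 0.9581508
P_FNL = exp(-B^2*tau) = exp(-0.00207*96.0) = 0.8197794
k_eff = k_inf * P_TNL * P_FNL = 1.211336 * 0.9581508 * 0.8197794
k_eff = 0.95147

0.95147


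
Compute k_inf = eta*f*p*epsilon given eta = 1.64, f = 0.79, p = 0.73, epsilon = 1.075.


k_inf = eta * f * p * epsilon
k_inf = 1.64 * 0.79 * 0.73 * 1.075
k_inf = 1.0167

1.0167


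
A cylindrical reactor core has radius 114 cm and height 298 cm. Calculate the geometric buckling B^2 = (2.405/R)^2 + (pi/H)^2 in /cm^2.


B^2 = (2.405/R)^2 + (pi/H)^2
B^2 = (2.405/114)^2 + (pi/298)^2
B^2 = 5.5620e-04 /cm^2

5.5620e-04


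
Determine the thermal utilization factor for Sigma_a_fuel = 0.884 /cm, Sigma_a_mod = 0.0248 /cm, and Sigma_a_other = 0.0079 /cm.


f = Sigma_a_fuel / (Sigma_a_fuel + Sigma_a_mod + Sigma_a_other)
f = 0.884 / (0.884 + 0.0248 + 0.0079)
f = 0.96433

0.96433


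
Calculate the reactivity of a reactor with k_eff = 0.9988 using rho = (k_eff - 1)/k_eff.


rho = (k_eff - 1) / k_eff
rho = (0.9988 - 1) / 0.9988
rho = -0.0012014

-0.0012014


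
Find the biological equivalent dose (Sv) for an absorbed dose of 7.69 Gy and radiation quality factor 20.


H = D * Q
H = 7.69 * 20
H = 153.80 Sv

153.80


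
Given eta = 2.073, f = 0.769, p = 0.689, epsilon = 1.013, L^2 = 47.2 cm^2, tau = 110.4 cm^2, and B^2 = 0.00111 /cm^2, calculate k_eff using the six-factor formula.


k_inf = eta*f*p*eps = 2.073*0.769*0.689*1.013 = 1.112639
P_TNL = 1/(1 + L^2*B^2) = 1/(1 + 47.2*0.00111) = 0.9502163
P_FNL = exp(-B^2*tau) = exp(-0.00111*110.4) = 0.8846670
k_eff = k_inf * P_TNL * P_FNL = 1.112639 * 0.9502163 * 0.8846670
k_eff = 0.93531

0.93531


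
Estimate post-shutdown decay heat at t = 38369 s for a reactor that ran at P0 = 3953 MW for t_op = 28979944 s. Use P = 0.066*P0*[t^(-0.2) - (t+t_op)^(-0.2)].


P/P0 = 0.066 * [t^(-0.2) - (t + t_op)^(-0.2)]
P/P0 = 0.066 * [38369^(-0.2) - (38369 + 28979944)^(-0.2)]
P/P0 = 0.066 * [0.1211167 - 0.03217107] = 0.005870412
P = 3953 * 0.005870412 = 23.206 MW

23.206


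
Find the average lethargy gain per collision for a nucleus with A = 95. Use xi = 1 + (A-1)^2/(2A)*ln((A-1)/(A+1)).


xi = 1 + (A-1)^2/(2A) * ln((A-1)/(A+1))
xi = 1 + (95-1)^2/(2*95) * ln((95-1)/(95 +1))
xi = 0.020906

0.020906


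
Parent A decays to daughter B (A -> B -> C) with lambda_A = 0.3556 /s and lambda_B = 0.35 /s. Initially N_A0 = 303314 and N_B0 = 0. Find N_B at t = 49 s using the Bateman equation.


N_B(t) = lambda_A * N_A0 / (lambda_B - lambda_A) * [exp(-lambda_A*t) - exp(-lambda_B*t)]
exp(-0.3556*49) = 2.708191e-08; exp(-0.35*49) = 3.563277e-08
N_B = 0.3556 * 303314 / (0.35 - 0.3556) * (2.708191e-08 - 3.563277e-08)
N_B = 0.16469

0.16469


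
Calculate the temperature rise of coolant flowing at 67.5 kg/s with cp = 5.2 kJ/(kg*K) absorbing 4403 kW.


dT = Q / (m_dot * cp)
dT = 4403 / (67.5 * 5.2)
dT = 12.544 C

12.544


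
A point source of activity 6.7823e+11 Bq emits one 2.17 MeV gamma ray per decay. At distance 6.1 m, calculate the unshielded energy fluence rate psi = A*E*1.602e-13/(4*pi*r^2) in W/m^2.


psi = A * E * 1.602e-13 / (4*pi*r^2)
psi = 6.7823e+11 * 2.17 * 1.602e-13 / (4*pi*6.1^2)
psi = 5.0423e-04 W/m^2

5.0423e-04


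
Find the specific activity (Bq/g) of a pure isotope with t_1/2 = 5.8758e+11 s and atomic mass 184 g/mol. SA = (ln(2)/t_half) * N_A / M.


lambda = ln(2) / t_half = ln(2) / 5.8758e+11 = 1.179664e-12 /s
SA = lambda * N_A / M
SA = 1.179664e-12 * 6.022e23 / 184
SA = 3.8608e+09 Bq/g

3.8608e+09


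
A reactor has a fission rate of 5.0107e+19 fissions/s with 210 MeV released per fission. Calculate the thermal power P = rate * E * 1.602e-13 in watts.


P = fission_rate * E_MeV * 1.602e-13
P = 5.0107e+19 * 210 * 1.602e-13
P = 1.6857e+09 W

1.6857e+09


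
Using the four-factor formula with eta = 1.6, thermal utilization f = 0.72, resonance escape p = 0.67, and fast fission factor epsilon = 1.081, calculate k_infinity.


k_inf = eta * f * p * epsilon
k_inf = 1.6 * 0.72 * 0.67 * 1.081
k_inf = 0.83436

0.83436


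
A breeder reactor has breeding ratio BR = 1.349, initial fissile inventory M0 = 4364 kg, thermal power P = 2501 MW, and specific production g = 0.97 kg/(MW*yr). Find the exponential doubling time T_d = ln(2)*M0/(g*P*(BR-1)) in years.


Breeding gain G = BR - 1 = 1.349 - 1 = 0.349
Fissile production rate = g * P * G = 0.97 * 2501 * 0.349 = 846.66353 kg/yr
T_d = ln(2) * M0 / (g * P * G)
T_d = ln(2) * 4364 / 846.66353 = 3.5727 yr

3.5727


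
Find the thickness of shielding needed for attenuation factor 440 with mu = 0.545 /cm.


x = ln(factor) / mu
x = ln(440) / 0.545
x = 11.168 cm

11.168


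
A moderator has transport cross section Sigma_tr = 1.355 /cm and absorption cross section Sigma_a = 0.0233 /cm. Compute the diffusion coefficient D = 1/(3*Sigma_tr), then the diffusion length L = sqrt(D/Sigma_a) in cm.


D = 1 / (3 * Sigma_tr) = 1 / (3 * 1.355) = 0.2460025 cm
L = sqrt(D / Sigma_a)
L = sqrt(0.2460025 / 0.0233)
L = 3.2493 cm

3.2493


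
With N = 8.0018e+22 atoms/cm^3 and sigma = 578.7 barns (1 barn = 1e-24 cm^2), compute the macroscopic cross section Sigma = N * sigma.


Sigma = N * sigma_barns * 1e-24
Sigma = 8.0018e+22 * 578.7 * 1e-24
Sigma = 46.306 /cm

46.306


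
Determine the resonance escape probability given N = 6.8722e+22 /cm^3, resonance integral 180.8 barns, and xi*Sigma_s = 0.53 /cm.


p = exp(-N * I * 1e-24 / (xi*Sigma_s))
p = exp(-6.8722e+22 * 180.8 * 1e-24 / 0.53)
p = 6.5874e-11

6.5874e-11


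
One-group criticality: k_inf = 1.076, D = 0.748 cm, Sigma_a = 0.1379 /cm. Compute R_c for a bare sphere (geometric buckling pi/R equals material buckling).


L^2 = D / Sigma_a = 0.748 / 0.1379 = 5.424220 cm^2
B_m^2 = (k_inf - 1) / L^2 = (1.076 - 1) / 5.424220 = 0.01401123 /cm^2
For a bare sphere: B_g = pi/R, so R_c = pi / sqrt(B_m^2)
R_c = pi / sqrt(0.01401123) = 26.541 cm

26.541


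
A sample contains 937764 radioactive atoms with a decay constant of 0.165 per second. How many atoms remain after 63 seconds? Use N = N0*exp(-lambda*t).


N = N0 * exp(-lambda * t)
N = 937764 * exp(-0.165 * 63)
N = 28.682

28.682


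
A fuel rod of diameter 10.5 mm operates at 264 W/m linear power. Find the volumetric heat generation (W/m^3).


r = D / 2 / 1000 = 10.5 / 2 / 1000 = 0.00525 m
q''' = q' / (pi * r^2)
q''' = 264 / (pi * 0.00525^2)
q''' = 3.0488e+06 W/m^3

3.0488e+06


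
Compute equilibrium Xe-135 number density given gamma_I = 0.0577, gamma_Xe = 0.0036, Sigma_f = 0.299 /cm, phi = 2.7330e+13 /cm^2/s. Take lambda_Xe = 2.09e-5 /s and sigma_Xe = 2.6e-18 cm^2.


Xe_eq = (gamma_I + gamma_Xe) * Sigma_f * phi / (lambda_Xe + sigma_Xe * phi)
Numerator = (0.0577 + 0.0036) * 0.299 * 2.7330e+13 = 5.009234e+11
Denominator = 2.09e-5 + 2.6e-18 * 2.7330e+13 = 9.195800e-05
Xe_eq = 5.009234e+11 / 9.195800e-05 = 5.4473e+15 /cm^3

5.4473e+15


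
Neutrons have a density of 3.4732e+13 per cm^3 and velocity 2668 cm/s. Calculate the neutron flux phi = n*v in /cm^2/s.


phi = n * v
phi = 3.4732e+13 * 2668
phi = 9.2665e+16 /cm^2/s

9.2665e+16


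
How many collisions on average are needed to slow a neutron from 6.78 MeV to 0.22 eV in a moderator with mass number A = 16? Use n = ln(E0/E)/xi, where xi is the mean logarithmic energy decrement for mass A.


xi = 1 + (A-1)^2/(2A)*ln((A-1)/(A+1)) = 0.1199467 (for A = 16)
n = ln(E0/E) / xi
n = ln(6.78e6 / 0.22) / 0.1199467
n = ln(3.081818e+07) / 0.1199467 = 143.76

143.76


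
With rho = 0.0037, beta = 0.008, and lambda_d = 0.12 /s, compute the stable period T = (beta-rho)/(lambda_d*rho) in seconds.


T = (beta - rho) / (lambda_d * rho)
T = (0.008 - 0.0037) / (0.12 * 0.0037)
T = 9.6847 s

9.6847


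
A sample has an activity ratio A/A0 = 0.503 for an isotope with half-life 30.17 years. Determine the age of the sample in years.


lambda = ln(2) / t_half = ln(2) / 30.17 = 0.02297472 /yr
t = -ln(A/A0) / lambda
t = -ln(0.503) / 0.02297472
t = 29.910 yr

29.910


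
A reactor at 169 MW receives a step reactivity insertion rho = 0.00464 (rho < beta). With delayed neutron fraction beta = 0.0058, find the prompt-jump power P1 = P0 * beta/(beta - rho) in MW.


P1/P0 = beta / (beta - rho)
P1/P0 = 0.0058 / (0.0058 - 0.00464) = 5.000000
P1 = 169 * 5.000000 = 845.00 MW

845.00


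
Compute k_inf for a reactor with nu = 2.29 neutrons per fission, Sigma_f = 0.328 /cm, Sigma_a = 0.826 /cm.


k_inf = nu * Sigma_f / Sigma_a
k_inf = 2.29 * 0.328 / 0.826
k_inf = 0.90935

0.90935


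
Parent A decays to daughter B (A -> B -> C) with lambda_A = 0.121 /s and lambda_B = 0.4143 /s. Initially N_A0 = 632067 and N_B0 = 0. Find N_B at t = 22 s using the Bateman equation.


N_B(t) = lambda_A * N_A0 / (lambda_B - lambda_A) * [exp(-lambda_A*t) - exp(-lambda_B*t)]
exp(-0.121*22) = 0.06980847; exp(-0.4143*22) = 1.100473e-04
N_B = 0.121 * 632067 / (0.4143 - 0.121) * (0.06980847 - 1.100473e-04)
N_B = 18174

18174


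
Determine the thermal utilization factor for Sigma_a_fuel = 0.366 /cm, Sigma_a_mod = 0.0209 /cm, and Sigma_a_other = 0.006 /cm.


f = Sigma_a_fuel / (Sigma_a_fuel + Sigma_a_mod + Sigma_a_other)
f = 0.366 / (0.366 + 0.0209 + 0.006)
f = 0.93153

0.93153


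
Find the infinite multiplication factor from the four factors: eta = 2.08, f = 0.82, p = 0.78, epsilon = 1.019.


k_inf = eta * f * p * epsilon
k_inf = 2.08 * 0.82 * 0.78 * 1.019
k_inf = 1.3556

1.3556


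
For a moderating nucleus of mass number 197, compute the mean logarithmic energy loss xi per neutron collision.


xi = 1 + (A-1)^2/(2A) * ln((A-1)/(A+1))
xi = 1 + (197-1)^2/(2*197) * ln((197-1)/(197 +1))
xi = 0.010118

0.010118


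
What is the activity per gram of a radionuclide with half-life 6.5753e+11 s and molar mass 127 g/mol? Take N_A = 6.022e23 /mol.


lambda = ln(2) / t_half = ln(2) / 6.5753e+11 = 1.054168e-12 /s
SA = lambda * N_A / M
SA = 1.054168e-12 * 6.022e23 / 127
SA = 4.9986e+09 Bq/g

4.9986e+09


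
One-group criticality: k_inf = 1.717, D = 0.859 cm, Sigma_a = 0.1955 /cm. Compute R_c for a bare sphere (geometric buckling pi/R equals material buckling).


L^2 = D / Sigma_a = 0.859 / 0.1955 = 4.393862 cm^2
B_m^2 = (k_inf - 1) / L^2 = (1.717 - 1) / 4.393862 = 0.1631822 /cm^2
For a bare sphere: B_g = pi/R, so R_c = pi / sqrt(B_m^2)
R_c = pi / sqrt(0.1631822) = 7.7770 cm

7.7770


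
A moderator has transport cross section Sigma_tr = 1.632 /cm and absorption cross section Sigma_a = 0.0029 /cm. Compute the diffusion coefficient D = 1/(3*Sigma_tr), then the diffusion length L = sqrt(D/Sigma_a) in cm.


D = 1 / (3 * Sigma_tr) = 1 / (3 * 1.632) = 0.2042484 cm
L = sqrt(D / Sigma_a)
L = sqrt(0.2042484 / 0.0029)
L = 8.3923 cm

8.3923


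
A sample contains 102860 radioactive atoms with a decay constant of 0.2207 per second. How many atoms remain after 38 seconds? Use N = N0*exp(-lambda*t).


N = N0 * exp(-lambda * t)
N = 102860 * exp(-0.2207 * 38)
N = 23.442

23.442


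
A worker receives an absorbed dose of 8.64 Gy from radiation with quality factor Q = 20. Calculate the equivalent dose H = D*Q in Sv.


H = D * Q
H = 8.64 * 20
H = 172.80 Sv

172.80


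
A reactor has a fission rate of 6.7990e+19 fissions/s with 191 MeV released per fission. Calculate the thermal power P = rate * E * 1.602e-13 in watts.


P = fission_rate * E_MeV * 1.602e-13
P = 6.7990e+19 * 191 * 1.602e-13
P = 2.0804e+09 W

2.0804e+09


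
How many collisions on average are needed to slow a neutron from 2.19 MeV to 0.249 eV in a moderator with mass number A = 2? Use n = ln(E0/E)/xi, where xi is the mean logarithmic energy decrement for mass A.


xi = 1 + (A-1)^2/(2A)*ln((A-1)/(A+1)) = 0.7253469 (for A = 2)
n = ln(E0/E) / xi
n = ln(2.19e6 / 0.249) / 0.7253469
n = ln(8.795181e+06) / 0.7253469 = 22.044

22.044


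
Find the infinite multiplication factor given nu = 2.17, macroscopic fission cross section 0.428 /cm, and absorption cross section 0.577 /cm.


k_inf = nu * Sigma_f / Sigma_a
k_inf = 2.17 * 0.428 / 0.577
k_inf = 1.6096

1.6096


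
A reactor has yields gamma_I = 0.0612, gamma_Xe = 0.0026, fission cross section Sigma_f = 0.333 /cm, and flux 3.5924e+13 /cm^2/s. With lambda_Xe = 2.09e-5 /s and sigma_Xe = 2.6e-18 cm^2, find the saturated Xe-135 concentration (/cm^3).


Xe_eq = (gamma_I + gamma_Xe) * Sigma_f * phi / (lambda_Xe + sigma_Xe * phi)
Numerator = (0.0612 + 0.0026) * 0.333 * 3.5924e+13 = 7.632197e+11
Denominator = 2.09e-5 + 2.6e-18 * 3.5924e+13 = 1.143024e-04
Xe_eq = 7.632197e+11 / 1.143024e-04 = 6.6772e+15 /cm^3

6.6772e+15


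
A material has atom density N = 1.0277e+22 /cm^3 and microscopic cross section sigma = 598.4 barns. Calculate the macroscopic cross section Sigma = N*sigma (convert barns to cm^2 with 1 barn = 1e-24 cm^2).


Sigma = N * sigma_barns * 1e-24
Sigma = 1.0277e+22 * 598.4 * 1e-24
Sigma = 6.1498 /cm

6.1498


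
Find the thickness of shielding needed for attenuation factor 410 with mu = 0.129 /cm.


x = ln(factor) / mu
x = ln(410) / 0.129
x = 46.637 cm

46.637


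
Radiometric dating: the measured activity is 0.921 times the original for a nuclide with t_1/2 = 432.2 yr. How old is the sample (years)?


lambda = ln(2) / t_half = ln(2) / 432.2 = 0.001603765 /yr
t = -ln(A/A0) / lambda
t = -ln(0.921) / 0.001603765
t = 51.314 yr

51.314


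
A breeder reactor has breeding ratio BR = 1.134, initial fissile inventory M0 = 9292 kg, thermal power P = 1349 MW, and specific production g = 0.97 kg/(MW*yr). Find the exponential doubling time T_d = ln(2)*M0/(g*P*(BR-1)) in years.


Breeding gain G = BR - 1 = 1.134 - 1 = 0.134
Fissile production rate = g * P * G = 0.97 * 1349 * 0.134 = 175.34302 kg/yr
T_d = ln(2) * M0 / (g * P * G)
T_d = ln(2) * 9292 / 175.34302 = 36.732 yr

36.732


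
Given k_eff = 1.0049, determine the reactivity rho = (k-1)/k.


rho = (k_eff - 1) / k_eff
rho = (1.0049 - 1) / 1.0049
rho = 0.0048761

0.0048761


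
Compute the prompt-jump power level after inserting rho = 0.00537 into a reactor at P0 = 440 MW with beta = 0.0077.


P1/P0 = beta / (beta - rho)
P1/P0 = 0.0077 / (0.0077 - 0.00537) = 3.304721
P1 = 440 * 3.304721 = 1454.1 MW

1454.1


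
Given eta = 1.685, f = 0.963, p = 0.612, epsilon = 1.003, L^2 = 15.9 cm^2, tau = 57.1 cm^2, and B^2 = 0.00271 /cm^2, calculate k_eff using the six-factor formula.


k_inf = eta*f*p*eps = 1.685*0.963*0.612*1.003 = 0.9960441
P_TNL = 1/(1 + L^2*B^2) = 1/(1 + 15.9*0.00271) = 0.9586910
P_FNL = exp(-B^2*tau) = exp(-0.00271*57.1) = 0.8566370
k_eff = k_inf * P_TNL * P_FNL = 0.9960441 * 0.9586910 * 0.8566370
k_eff = 0.81800

0.81800


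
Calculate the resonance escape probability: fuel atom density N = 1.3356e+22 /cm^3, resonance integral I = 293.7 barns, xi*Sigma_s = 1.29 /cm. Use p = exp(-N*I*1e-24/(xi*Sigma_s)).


p = exp(-N * I * 1e-24 / (xi*Sigma_s))
p = exp(-1.3356e+22 * 293.7 * 1e-24 / 1.29)
p = 0.047796

0.047796


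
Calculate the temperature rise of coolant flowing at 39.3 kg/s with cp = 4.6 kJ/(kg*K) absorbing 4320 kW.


dT = Q / (m_dot * cp)
dT = 4320 / (39.3 * 4.6)
dT = 23.896 C

23.896


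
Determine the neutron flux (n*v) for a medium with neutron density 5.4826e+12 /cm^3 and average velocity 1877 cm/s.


phi = n * v
phi = 5.4826e+12 * 1877
phi = 1.0291e+16 /cm^2/s

1.0291e+16


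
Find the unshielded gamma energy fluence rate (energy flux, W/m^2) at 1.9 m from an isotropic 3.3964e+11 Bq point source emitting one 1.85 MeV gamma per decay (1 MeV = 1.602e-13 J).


psi = A * E * 1.602e-13 / (4*pi*r^2)
psi = 3.3964e+11 * 1.85 * 1.602e-13 / (4*pi*1.9^2)
psi = 0.0022189 W/m^2

0.0022189


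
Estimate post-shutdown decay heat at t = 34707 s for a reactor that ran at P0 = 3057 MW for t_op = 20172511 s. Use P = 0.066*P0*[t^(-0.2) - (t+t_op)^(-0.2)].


P/P0 = 0.066 * [t^(-0.2) - (t + t_op)^(-0.2)]
P/P0 = 0.066 * [34707^(-0.2) - (34707 + 20172511)^(-0.2)]
P/P0 = 0.066 * [0.1235710 - 0.03458587] = 0.005873019
P = 3057 * 0.005873019 = 17.954 MW

17.954


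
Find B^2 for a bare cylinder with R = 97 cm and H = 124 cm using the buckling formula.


B^2 = (2.405/R)^2 + (pi/H)^2
B^2 = (2.405/97)^2 + (pi/124)^2
B^2 = 0.0012566 /cm^2

0.0012566


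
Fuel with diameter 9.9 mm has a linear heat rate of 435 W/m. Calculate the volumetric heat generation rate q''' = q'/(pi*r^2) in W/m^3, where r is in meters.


r = D / 2 / 1000 = 9.9 / 2 / 1000 = 0.00495 m
q''' = q' / (pi * r^2)
q''' = 435 / (pi * 0.00495^2)
q''' = 5.6510e+06 W/m^3

5.6510e+06


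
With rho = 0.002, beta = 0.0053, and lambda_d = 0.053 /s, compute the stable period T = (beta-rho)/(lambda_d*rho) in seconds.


T = (beta - rho) / (lambda_d * rho)
T = (0.0053 - 0.002) / (0.053 * 0.002)
T = 31.132 s

31.132


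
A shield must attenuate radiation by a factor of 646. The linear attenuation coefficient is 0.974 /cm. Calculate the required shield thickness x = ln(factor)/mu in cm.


x = ln(factor) / mu
x = ln(646) / 0.974
x = 6.6435 cm

6.6435


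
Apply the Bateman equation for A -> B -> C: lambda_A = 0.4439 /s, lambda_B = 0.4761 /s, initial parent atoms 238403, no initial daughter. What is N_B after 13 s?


N_B(t) = lambda_A * N_A0 / (lambda_B - lambda_A) * [exp(-lambda_A*t) - exp(-lambda_B*t)]
exp(-0.4439*13) = 0.003117574; exp(-0.4761*13) = 0.002051262
N_B = 0.4439 * 238403 / (0.4761 - 0.4439) * (0.003117574 - 0.002051262)
N_B = 3504.5

3504.5


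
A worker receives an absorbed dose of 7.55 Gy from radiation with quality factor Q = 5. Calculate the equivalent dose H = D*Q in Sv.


H = D * Q
H = 7.55 * 5
H = 37.750 Sv

37.750


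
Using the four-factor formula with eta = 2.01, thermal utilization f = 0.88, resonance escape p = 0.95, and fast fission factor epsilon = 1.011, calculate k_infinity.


k_inf = eta * f * p * epsilon
k_inf = 2.01 * 0.88 * 0.95 * 1.011
k_inf = 1.6988

1.6988


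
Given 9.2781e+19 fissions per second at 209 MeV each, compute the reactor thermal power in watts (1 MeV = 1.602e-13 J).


P = fission_rate * E_MeV * 1.602e-13
P = 9.2781e+19 * 209 * 1.602e-13
P = 3.1065e+09 W

3.1065e+09


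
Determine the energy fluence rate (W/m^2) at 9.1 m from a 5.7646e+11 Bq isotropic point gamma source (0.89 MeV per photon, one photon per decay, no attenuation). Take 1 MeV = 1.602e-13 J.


psi = A * E * 1.602e-13 / (4*pi*r^2)
psi = 5.7646e+11 * 0.89 * 1.602e-13 / (4*pi*9.1^2)
psi = 7.8982e-05 W/m^2

7.8982e-05


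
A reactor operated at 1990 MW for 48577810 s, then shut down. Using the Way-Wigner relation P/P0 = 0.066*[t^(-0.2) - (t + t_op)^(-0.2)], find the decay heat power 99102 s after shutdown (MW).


P/P0 = 0.066 * [t^(-0.2) - (t + t_op)^(-0.2)]
P/P0 = 0.066 * [99102^(-0.2) - (99102 + 48577810)^(-0.2)]
P/P0 = 0.066 * [0.1001806 - 0.02900918] = 0.004697314
P = 1990 * 0.004697314 = 9.3477 MW

9.3477


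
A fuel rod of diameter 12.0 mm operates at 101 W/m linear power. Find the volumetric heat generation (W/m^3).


r = D / 2 / 1000 = 12.0 / 2 / 1000 = 0.006 m
q''' = q' / (pi * r^2)
q''' = 101 / (pi * 0.006^2)
q''' = 893036 W/m^3

893036


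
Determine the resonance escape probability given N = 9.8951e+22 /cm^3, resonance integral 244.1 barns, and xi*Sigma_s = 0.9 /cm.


p = exp(-N * I * 1e-24 / (xi*Sigma_s))
p = exp(-9.8951e+22 * 244.1 * 1e-24 / 0.9)
p = 2.2107e-12

2.2107e-12


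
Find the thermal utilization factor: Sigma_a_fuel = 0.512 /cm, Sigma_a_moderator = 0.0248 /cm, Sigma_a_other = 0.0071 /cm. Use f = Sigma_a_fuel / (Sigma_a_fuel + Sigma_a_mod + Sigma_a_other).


f = Sigma_a_fuel / (Sigma_a_fuel + Sigma_a_mod + Sigma_a_other)
f = 0.512 / (0.512 + 0.0248 + 0.0071)
f = 0.94135

0.94135


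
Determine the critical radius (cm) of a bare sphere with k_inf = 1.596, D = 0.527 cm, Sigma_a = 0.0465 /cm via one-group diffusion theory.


L^2 = D / Sigma_a = 0.527 / 0.0465 = 11.33333 cm^2
B_m^2 = (k_inf - 1) / L^2 = (1.596 - 1) / 11.33333 = 0.05258825 /cm^2
For a bare sphere: B_g = pi/R, so R_c = pi / sqrt(B_m^2)
R_c = pi / sqrt(0.05258825) = 13.700 cm

13.700


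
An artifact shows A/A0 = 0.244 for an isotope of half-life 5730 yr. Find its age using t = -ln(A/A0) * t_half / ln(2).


lambda = ln(2) / t_half = ln(2) / 5730 = 1.209681e-04 /yr
t = -ln(A/A0) / lambda
t = -ln(0.244) / 1.209681e-04
t = 11661 yr

11661


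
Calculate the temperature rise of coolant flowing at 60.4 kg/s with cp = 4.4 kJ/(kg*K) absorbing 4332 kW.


dT = Q / (m_dot * cp)
dT = 4332 / (60.4 * 4.4)
dT = 16.300 C

16.300


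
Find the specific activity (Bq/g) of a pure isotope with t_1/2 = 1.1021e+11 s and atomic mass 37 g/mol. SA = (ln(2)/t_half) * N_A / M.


lambda = ln(2) / t_half = ln(2) / 1.1021e+11 = 6.289331e-12 /s
SA = lambda * N_A / M
SA = 6.289331e-12 * 6.022e23 / 37
SA = 1.0236e+11 Bq/g

1.0236e+11


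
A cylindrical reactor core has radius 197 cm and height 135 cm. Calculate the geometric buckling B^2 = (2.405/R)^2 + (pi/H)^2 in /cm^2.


B^2 = (2.405/R)^2 + (pi/H)^2
B^2 = (2.405/197)^2 + (pi/135)^2
B^2 = 6.9058e-04 /cm^2

6.9058e-04


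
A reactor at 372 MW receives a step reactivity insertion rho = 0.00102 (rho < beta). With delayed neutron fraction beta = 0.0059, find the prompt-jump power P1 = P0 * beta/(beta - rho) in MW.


P1/P0 = beta / (beta - rho)
P1/P0 = 0.0059 / (0.0059 - 0.00102) = 1.209016
P1 = 372 * 1.209016 = 449.75 MW

449.75


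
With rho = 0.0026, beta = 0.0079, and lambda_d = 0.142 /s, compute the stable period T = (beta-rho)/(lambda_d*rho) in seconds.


T = (beta - rho) / (lambda_d * rho)
T = (0.0079 - 0.0026) / (0.142 * 0.0026)
T = 14.355 s

14.355


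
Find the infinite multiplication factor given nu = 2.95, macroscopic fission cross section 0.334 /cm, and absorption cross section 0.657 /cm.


k_inf = nu * Sigma_f / Sigma_a
k_inf = 2.95 * 0.334 / 0.657
k_inf = 1.4997

1.4997


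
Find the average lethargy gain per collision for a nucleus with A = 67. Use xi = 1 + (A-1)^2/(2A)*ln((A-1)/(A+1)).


xi = 1 + (A-1)^2/(2A) * ln((A-1)/(A+1))
xi = 1 + (67-1)^2/(2*67) * ln((67-1)/(67 +1))
xi = 0.029556

0.029556


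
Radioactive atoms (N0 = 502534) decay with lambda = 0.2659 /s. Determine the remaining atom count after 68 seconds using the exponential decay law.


N = N0 * exp(-lambda * t)
N = 502534 * exp(-0.2659 * 68)
N = 0.0070567

0.0070567


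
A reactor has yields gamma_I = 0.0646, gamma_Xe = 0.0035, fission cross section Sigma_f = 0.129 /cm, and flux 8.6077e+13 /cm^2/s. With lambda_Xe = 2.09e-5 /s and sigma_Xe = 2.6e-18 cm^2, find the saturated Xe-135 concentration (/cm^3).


Xe_eq = (gamma_I + gamma_Xe) * Sigma_f * phi / (lambda_Xe + sigma_Xe * phi)
Numerator = (0.0646 + 0.0035) * 0.129 * 8.6077e+13 = 7.561778e+11
Denominator = 2.09e-5 + 2.6e-18 * 8.6077e+13 = 2.447002e-04
Xe_eq = 7.561778e+11 / 2.447002e-04 = 3.0902e+15 /cm^3

3.0902e+15


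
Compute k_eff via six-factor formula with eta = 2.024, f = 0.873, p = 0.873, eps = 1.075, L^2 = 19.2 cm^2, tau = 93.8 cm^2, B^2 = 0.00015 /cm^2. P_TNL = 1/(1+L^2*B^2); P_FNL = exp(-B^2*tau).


k_inf = eta*f*p*eps = 2.024*0.873*0.873*1.075 = 1.658240
P_TNL = 1/(1 + L^2*B^2) = 1/(1 + 19.2*0.00015) = 0.9971283
P_FNL = exp(-B^2*tau) = exp(-0.00015*93.8) = 0.9860285
k_eff = k_inf * P_TNL * P_FNL = 1.658240 * 0.9971283 * 0.9860285
k_eff = 1.6304

1.6304


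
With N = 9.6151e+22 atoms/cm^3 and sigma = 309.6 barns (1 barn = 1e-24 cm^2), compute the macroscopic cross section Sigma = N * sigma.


Sigma = N * sigma_barns * 1e-24
Sigma = 9.6151e+22 * 309.6 * 1e-24
Sigma = 29.768 /cm

29.768


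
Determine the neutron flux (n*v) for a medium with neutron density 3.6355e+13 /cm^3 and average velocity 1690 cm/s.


phi = n * v
phi = 3.6355e+13 * 1690
phi = 6.1440e+16 /cm^2/s

6.1440e+16


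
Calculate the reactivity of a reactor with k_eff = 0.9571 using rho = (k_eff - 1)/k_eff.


rho = (k_eff - 1) / k_eff
rho = (0.9571 - 1) / 0.9571
rho = -0.044823

-0.044823


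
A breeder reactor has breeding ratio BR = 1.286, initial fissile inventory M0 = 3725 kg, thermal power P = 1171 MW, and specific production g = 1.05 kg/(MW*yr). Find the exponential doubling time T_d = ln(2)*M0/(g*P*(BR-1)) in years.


Breeding gain G = BR - 1 = 1.286 - 1 = 0.286
Fissile production rate = g * P * G = 1.05 * 1171 * 0.286 = 351.6513 kg/yr
T_d = ln(2) * M0 / (g * P * G)
T_d = ln(2) * 3725 / 351.6513 = 7.3424 yr

7.3424


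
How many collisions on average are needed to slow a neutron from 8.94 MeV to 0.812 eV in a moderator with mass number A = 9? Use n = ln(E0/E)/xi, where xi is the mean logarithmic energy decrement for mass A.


xi = 1 + (A-1)^2/(2A)*ln((A-1)/(A+1)) = 0.2066007 (for A = 9)
n = ln(E0/E) / xi
n = ln(8.94e6 / 0.812) / 0.2066007
n = ln(1.100985e+07) / 0.2066007 = 78.481

78.481


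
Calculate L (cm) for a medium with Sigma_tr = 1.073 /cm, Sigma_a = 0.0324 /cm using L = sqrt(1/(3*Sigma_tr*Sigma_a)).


D = 1 / (3 * Sigma_tr) = 1 / (3 * 1.073) = 0.3106555 cm
L = sqrt(D / Sigma_a)
L = sqrt(0.3106555 / 0.0324)
L = 3.0965 cm

3.0965


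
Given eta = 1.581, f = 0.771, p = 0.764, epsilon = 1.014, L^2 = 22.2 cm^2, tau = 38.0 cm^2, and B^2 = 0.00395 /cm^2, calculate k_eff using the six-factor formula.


k_inf = eta*f*p*eps = 1.581*0.771*0.764*1.014 = 0.9443165
P_TNL = 1/(1 + L^2*B^2) = 1/(1 + 22.2*0.00395) = 0.9193796
P_FNL = exp(-B^2*tau) = exp(-0.00395*38.0) = 0.8606219
k_eff = k_inf * P_TNL * P_FNL = 0.9443165 * 0.9193796 * 0.8606219
k_eff = 0.74718

0.74718


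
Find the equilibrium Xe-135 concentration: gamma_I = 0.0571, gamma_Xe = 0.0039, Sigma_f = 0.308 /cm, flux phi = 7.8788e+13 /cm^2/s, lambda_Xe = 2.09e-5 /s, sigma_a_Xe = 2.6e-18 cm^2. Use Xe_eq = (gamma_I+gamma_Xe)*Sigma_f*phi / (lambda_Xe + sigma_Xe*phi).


Xe_eq = (gamma_I + gamma_Xe) * Sigma_f * phi / (lambda_Xe + sigma_Xe * phi)
Numerator = (0.0571 + 0.0039) * 0.308 * 7.8788e+13 = 1.480269e+12
Denominator = 2.09e-5 + 2.6e-18 * 7.8788e+13 = 2.257488e-04
Xe_eq = 1.480269e+12 / 2.257488e-04 = 6.5572e+15 /cm^3

6.5572e+15


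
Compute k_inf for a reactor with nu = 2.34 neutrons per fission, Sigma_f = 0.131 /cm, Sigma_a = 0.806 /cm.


k_inf = nu * Sigma_f / Sigma_a
k_inf = 2.34 * 0.131 / 0.806
k_inf = 0.38032

0.38032


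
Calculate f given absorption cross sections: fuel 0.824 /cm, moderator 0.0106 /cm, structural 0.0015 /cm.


f = Sigma_a_fuel / (Sigma_a_fuel + Sigma_a_mod + Sigma_a_other)
f = 0.824 / (0.824 + 0.0106 + 0.0015)
f = 0.98553

0.98553


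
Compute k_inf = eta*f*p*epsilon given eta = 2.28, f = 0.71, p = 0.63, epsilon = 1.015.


k_inf = eta * f * p * epsilon
k_inf = 2.28 * 0.71 * 0.63 * 1.015
k_inf = 1.0351

1.0351


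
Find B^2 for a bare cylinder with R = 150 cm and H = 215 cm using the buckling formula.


B^2 = (2.405/R)^2 + (pi/H)^2
B^2 = (2.405/150)^2 + (pi/215)^2
B^2 = 4.7058e-04 /cm^2

4.7058e-04


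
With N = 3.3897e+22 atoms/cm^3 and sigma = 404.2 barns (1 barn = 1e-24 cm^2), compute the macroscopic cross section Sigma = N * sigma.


Sigma = N * sigma_barns * 1e-24
Sigma = 3.3897e+22 * 404.2 * 1e-24
Sigma = 13.701 /cm

13.701


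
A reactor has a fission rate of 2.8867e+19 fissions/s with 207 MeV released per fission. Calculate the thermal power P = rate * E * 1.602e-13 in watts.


P = fission_rate * E_MeV * 1.602e-13
P = 2.8867e+19 * 207 * 1.602e-13
P = 9.5727e+08 W

9.5727e+08


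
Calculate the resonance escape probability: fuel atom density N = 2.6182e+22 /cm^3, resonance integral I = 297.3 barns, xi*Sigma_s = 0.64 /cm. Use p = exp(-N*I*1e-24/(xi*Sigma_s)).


p = exp(-N * I * 1e-24 / (xi*Sigma_s))
p = exp(-2.6182e+22 * 297.3 * 1e-24 / 0.64)
p = 5.2234e-06

5.2234e-06


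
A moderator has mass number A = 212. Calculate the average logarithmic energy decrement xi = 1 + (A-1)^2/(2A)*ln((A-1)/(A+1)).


xi = 1 + (A-1)^2/(2A) * ln((A-1)/(A+1))
xi = 1 + (212-1)^2/(2*212) * ln((212-1)/(212 +1))
xi = 0.0094044

0.0094044


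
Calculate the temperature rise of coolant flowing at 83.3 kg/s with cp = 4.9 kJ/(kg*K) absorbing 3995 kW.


dT = Q / (m_dot * cp)
dT = 3995 / (83.3 * 4.9)
dT = 9.7876 C

9.7876


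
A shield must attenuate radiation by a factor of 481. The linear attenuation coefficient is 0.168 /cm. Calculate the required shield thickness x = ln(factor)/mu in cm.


x = ln(factor) / mu
x = ln(481) / 0.168
x = 36.761 cm

36.761


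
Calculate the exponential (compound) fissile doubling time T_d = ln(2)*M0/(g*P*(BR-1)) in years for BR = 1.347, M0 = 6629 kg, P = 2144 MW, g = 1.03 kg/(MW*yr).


Breeding gain G = BR - 1 = 1.347 - 1 = 0.347
Fissile production rate = g * P * G = 1.03 * 2144 * 0.347 = 766.28704 kg/yr
T_d = ln(2) * M0 / (g * P * G)
T_d = ln(2) * 6629 / 766.28704 = 5.9963 yr

5.9963


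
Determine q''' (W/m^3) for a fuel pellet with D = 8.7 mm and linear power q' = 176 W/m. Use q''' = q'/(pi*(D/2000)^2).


r = D / 2 / 1000 = 8.7 / 2 / 1000 = 0.00435 m
q''' = q' / (pi * r^2)
q''' = 176 / (pi * 0.00435^2)
q''' = 2.9606e+06 W/m^3

2.9606e+06


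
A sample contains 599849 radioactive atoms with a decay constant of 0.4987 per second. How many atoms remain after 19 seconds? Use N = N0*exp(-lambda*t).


N = N0 * exp(-lambda * t)
N = 599849 * exp(-0.4987 * 19)
N = 46.023

46.023


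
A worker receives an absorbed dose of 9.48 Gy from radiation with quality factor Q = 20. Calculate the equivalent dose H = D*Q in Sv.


H = D * Q
H = 9.48 * 20
H = 189.60 Sv

189.60


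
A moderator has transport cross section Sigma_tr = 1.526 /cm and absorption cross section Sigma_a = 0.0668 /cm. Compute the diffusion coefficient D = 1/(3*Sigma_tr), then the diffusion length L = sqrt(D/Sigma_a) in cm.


D = 1 / (3 * Sigma_tr) = 1 / (3 * 1.526) = 0.2184360 cm
L = sqrt(D / Sigma_a)
L = sqrt(0.2184360 / 0.0668)
L = 1.8083 cm

1.8083


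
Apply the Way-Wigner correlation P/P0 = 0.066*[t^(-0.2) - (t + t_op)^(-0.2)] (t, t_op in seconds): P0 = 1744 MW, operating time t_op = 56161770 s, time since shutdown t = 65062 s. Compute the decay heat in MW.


P/P0 = 0.066 * [t^(-0.2) - (t + t_op)^(-0.2)]
P/P0 = 0.066 * [65062^(-0.2) - (65062 + 56161770)^(-0.2)]
P/P0 = 0.066 * [0.1089769 - 0.02818456] = 0.005332294
P = 1744 * 0.005332294 = 9.2995 MW

9.2995


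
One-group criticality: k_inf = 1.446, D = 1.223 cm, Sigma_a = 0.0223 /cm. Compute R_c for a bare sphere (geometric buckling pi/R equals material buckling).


L^2 = D / Sigma_a = 1.223 / 0.0223 = 54.84305 cm^2
B_m^2 = (k_inf - 1) / L^2 = (1.446 - 1) / 54.84305 = 0.008132298 /cm^2
For a bare sphere: B_g = pi/R, so R_c = pi / sqrt(B_m^2)
R_c = pi / sqrt(0.008132298) = 34.837 cm

34.837


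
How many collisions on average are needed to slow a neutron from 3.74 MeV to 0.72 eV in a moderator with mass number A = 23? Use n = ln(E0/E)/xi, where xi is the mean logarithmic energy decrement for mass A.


xi = 1 + (A-1)^2/(2A)*ln((A-1)/(A+1)) = 0.08448899 (for A = 23)
n = ln(E0/E) / xi
n = ln(3.74e6 / 0.72) / 0.08448899
n = ln(5.194444e+06) / 0.08448899 = 183.02

183.02


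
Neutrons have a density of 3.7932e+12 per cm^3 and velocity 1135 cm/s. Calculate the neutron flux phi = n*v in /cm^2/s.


phi = n * v
phi = 3.7932e+12 * 1135
phi = 4.3053e+15 /cm^2/s

4.3053e+15


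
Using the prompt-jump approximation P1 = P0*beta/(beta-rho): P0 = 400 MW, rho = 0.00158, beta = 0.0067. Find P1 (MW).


P1/P0 = beta / (beta - rho)
P1/P0 = 0.0067 / (0.0067 - 0.00158) = 1.308594
P1 = 400 * 1.308594 = 523.44 MW

523.44


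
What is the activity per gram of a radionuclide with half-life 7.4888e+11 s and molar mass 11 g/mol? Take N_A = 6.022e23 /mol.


lambda = ln(2) / t_half = ln(2) / 7.4888e+11 = 9.255784e-13 /s
SA = lambda * N_A / M
SA = 9.255784e-13 * 6.022e23 / 11
SA = 5.0671e+10 Bq/g

5.0671e+10


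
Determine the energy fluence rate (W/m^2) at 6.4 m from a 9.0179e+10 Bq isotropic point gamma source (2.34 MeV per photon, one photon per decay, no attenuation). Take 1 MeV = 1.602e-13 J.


psi = A * E * 1.602e-13 / (4*pi*r^2)
psi = 9.0179e+10 * 2.34 * 1.602e-13 / (4*pi*6.4^2)
psi = 6.5677e-05 W/m^2

6.5677e-05


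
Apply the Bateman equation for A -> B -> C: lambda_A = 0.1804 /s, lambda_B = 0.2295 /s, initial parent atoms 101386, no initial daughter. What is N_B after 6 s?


N_B(t) = lambda_A * N_A0 / (lambda_B - lambda_A) * [exp(-lambda_A*t) - exp(-lambda_B*t)]
exp(-0.1804*6) = 0.3387815; exp(-0.2295*6) = 0.2523344
N_B = 0.1804 * 101386 / (0.2295 - 0.1804) * (0.3387815 - 0.2523344)
N_B = 32202

32202


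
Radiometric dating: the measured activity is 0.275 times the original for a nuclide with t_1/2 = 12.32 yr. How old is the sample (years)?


lambda = ln(2) / t_half = ln(2) / 12.32 = 0.05626195 /yr
t = -ln(A/A0) / lambda
t = -ln(0.275) / 0.05626195
t = 22.946 yr

22.946


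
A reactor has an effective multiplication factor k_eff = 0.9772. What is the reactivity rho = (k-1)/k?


rho = (k_eff - 1) / k_eff
rho = (0.9772 - 1) / 0.9772
rho = -0.023332

-0.023332


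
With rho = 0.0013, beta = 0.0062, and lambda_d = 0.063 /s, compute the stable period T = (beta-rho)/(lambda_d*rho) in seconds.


T = (beta - rho) / (lambda_d * rho)
T = (0.0062 - 0.0013) / (0.063 * 0.0013)
T = 59.829 s

59.829


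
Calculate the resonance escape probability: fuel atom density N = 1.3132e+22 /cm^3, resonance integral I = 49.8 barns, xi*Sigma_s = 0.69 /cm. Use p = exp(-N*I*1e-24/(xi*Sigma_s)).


p = exp(-N * I * 1e-24 / (xi*Sigma_s))
p = exp(-1.3132e+22 * 49.8 * 1e-24 / 0.69)
p = 0.38760

0.38760


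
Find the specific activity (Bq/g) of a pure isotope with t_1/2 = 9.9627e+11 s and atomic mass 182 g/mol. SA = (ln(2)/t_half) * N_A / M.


lambda = ln(2) / t_half = ln(2) / 9.9627e+11 = 6.957423e-13 /s
SA = lambda * N_A / M
SA = 6.957423e-13 * 6.022e23 / 182
SA = 2.3021e+09 Bq/g

2.3021e+09


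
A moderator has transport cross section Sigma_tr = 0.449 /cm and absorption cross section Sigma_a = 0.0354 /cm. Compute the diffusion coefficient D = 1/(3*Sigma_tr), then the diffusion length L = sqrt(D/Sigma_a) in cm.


D = 1 / (3 * Sigma_tr) = 1 / (3 * 0.449) = 0.7423905 cm
L = sqrt(D / Sigma_a)
L = sqrt(0.7423905 / 0.0354)
L = 4.5795 cm

4.5795


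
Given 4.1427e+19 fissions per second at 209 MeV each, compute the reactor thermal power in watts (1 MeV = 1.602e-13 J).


P = fission_rate * E_MeV * 1.602e-13
P = 4.1427e+19 * 209 * 1.602e-13
P = 1.3871e+09 W

1.3871e+09


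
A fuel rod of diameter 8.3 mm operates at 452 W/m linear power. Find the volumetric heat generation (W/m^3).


r = D / 2 / 1000 = 8.3 / 2 / 1000 = 0.00415 m
q''' = q' / (pi * r^2)
q''' = 452 / (pi * 0.00415^2)
q''' = 8.3540e+06 W/m^3

8.3540e+06


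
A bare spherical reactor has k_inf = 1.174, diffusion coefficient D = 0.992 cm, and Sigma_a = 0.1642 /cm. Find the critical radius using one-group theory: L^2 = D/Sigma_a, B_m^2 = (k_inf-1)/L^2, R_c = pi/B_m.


L^2 = D / Sigma_a = 0.992 / 0.1642 = 6.041413 cm^2
B_m^2 = (k_inf - 1) / L^2 = (1.174 - 1) / 6.041413 = 0.02880121 /cm^2
For a bare sphere: B_g = pi/R, so R_c = pi / sqrt(B_m^2)
R_c = pi / sqrt(0.02880121) = 18.512 cm

18.512


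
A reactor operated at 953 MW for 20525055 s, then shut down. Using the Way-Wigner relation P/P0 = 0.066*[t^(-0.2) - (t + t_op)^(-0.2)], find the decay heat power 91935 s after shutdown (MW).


P/P0 = 0.066 * [t^(-0.2) - (t + t_op)^(-0.2)]
P/P0 = 0.066 * [91935^(-0.2) - (91935 + 20525055)^(-0.2)]
P/P0 = 0.066 * [0.1016960 - 0.03444728] = 0.004438416
P = 953 * 0.004438416 = 4.2298 MW

4.2298


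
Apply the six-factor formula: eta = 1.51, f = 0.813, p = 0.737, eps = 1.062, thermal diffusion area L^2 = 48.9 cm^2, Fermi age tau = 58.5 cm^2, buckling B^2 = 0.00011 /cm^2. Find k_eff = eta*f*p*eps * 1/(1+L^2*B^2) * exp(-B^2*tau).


k_inf = eta*f*p*eps = 1.51*0.813*0.737*1.062 = 0.9608586
P_TNL = 1/(1 + L^2*B^2) = 1/(1 + 48.9*0.00011) = 0.9946498
P_FNL = exp(-B^2*tau) = exp(-0.00011*58.5) = 0.9935857
k_eff = k_inf * P_TNL * P_FNL = 0.9608586 * 0.9946498 * 0.9935857
k_eff = 0.94959

0.94959


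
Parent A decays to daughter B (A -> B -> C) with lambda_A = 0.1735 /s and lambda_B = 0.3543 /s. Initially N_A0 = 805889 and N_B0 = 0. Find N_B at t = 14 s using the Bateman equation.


N_B(t) = lambda_A * N_A0 / (lambda_B - lambda_A) * [exp(-lambda_A*t) - exp(-lambda_B*t)]
exp(-0.1735*14) = 0.08812491; exp(-0.3543*14) = 0.007011525
N_B = 0.1735 * 805889 / (0.3543 - 0.1735) * (0.08812491 - 0.007011525)
N_B = 62729

62729


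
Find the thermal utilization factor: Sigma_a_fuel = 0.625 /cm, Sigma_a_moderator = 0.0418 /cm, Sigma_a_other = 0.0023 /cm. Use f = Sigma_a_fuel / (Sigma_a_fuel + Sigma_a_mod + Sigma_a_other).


f = Sigma_a_fuel / (Sigma_a_fuel + Sigma_a_mod + Sigma_a_other)
f = 0.625 / (0.625 + 0.0418 + 0.0023)
f = 0.93409

0.93409


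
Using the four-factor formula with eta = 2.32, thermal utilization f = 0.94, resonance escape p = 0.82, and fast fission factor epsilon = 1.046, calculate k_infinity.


k_inf = eta * f * p * epsilon
k_inf = 2.32 * 0.94 * 0.82 * 1.046
k_inf = 1.8705

1.8705


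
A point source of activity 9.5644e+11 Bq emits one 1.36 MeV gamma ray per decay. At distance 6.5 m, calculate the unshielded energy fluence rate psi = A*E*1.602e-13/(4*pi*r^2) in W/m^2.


psi = A * E * 1.602e-13 / (4*pi*r^2)
psi = 9.5644e+11 * 1.36 * 1.602e-13 / (4*pi*6.5^2)
psi = 3.9248e-04 W/m^2

3.9248e-04


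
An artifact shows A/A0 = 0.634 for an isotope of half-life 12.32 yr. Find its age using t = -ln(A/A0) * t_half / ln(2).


lambda = ln(2) / t_half = ln(2) / 12.32 = 0.05626195 /yr
t = -ln(A/A0) / lambda
t = -ln(0.634) / 0.05626195
t = 8.0997 yr

8.0997


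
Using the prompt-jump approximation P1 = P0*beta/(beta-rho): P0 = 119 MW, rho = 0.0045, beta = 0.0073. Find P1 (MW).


P1/P0 = beta / (beta - rho)
P1/P0 = 0.0073 / (0.0073 - 0.0045) = 2.607143
P1 = 119 * 2.607143 = 310.25 MW

310.25


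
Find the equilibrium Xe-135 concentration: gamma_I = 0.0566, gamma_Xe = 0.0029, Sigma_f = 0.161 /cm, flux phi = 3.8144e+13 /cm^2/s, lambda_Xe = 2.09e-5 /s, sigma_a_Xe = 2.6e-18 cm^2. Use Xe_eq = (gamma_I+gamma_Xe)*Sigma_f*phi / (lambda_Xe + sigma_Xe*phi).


Xe_eq = (gamma_I + gamma_Xe) * Sigma_f * phi / (lambda_Xe + sigma_Xe * phi)
Numerator = (0.0566 + 0.0029) * 0.161 * 3.8144e+13 = 3.654004e+11
Denominator = 2.09e-5 + 2.6e-18 * 3.8144e+13 = 1.200744e-04
Xe_eq = 3.654004e+11 / 1.200744e-04 = 3.0431e+15 /cm^3

3.0431e+15


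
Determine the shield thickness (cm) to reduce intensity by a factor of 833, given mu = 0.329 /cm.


x = ln(factor) / mu
x = ln(833) / 0.329
x = 20.441 cm

20.441


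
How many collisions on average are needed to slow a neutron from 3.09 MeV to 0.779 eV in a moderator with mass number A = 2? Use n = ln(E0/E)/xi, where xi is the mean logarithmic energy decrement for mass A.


xi = 1 + (A-1)^2/(2A)*ln((A-1)/(A+1)) = 0.7253469 (for A = 2)
n = ln(E0/E) / xi
n = ln(3.09e6 / 0.779) / 0.7253469
n = ln(3.966624e+06) / 0.7253469 = 20.946

20.946


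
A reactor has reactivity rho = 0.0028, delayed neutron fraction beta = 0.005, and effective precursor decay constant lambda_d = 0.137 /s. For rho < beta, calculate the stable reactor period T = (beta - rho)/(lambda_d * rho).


T = (beta - rho) / (lambda_d * rho)
T = (0.005 - 0.0028) / (0.137 * 0.0028)
T = 5.7351 s

5.7351


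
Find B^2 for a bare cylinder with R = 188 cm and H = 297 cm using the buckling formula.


B^2 = (2.405/R)^2 + (pi/H)^2
B^2 = (2.405/188)^2 + (pi/297)^2
B^2 = 2.7554e-04 /cm^2

2.7554e-04


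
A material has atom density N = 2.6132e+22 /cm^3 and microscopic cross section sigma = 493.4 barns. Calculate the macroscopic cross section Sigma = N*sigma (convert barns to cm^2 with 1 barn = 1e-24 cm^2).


Sigma = N * sigma_barns * 1e-24
Sigma = 2.6132e+22 * 493.4 * 1e-24
Sigma = 12.894 /cm

12.894
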